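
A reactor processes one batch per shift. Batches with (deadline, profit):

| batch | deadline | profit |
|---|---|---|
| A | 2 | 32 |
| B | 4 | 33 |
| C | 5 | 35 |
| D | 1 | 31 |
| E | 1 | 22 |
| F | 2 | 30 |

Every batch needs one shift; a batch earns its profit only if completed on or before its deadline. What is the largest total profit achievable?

131

Profit order: C=35 B=33 A=32 D=31 F=30 E=22
Assign: C→slot 5, B→slot 4, A→slot 2, D→slot 1, F skipped, E skipped.
Slots: [1:D] [2:A] [4:B] [5:C]
Profit = 31 + 32 + 33 + 35 = 131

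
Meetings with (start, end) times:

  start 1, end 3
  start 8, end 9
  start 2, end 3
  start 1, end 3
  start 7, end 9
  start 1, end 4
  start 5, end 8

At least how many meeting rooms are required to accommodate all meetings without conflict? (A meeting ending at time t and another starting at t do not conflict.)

4

Count concurrent intervals with a sweep; the peak is the room count.
Events (time:±→running): 1:+→1 1:+→2 1:+→3 2:+→4 … peak 4.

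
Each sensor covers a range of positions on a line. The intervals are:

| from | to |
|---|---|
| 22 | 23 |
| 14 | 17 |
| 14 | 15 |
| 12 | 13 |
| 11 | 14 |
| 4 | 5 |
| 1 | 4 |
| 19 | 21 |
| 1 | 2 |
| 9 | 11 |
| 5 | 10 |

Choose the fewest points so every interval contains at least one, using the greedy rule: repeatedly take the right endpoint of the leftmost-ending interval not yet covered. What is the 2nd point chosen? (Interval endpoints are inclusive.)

Sort by right endpoint; whenever an interval is uncovered, place a point at its right end.
Sorted: [1,2] [1,4] [4,5] [5,10] [9,11] [12,13] [11,14] [14,15] [14,17] [19,21] [22,23]
{[1,2],[1,4]} hit by 2; {[4,5],[5,10]} hit by 5; {[9,11]} hit by 11; {[12,13],[11,14]} hit by 13; {[14,15],[14,17]} hit by 15; {[19,21]} hit by 21; {[22,23]} hit by 23.
Points: 2, 5, 11, 13, 15, 21, 23 (7 total).

5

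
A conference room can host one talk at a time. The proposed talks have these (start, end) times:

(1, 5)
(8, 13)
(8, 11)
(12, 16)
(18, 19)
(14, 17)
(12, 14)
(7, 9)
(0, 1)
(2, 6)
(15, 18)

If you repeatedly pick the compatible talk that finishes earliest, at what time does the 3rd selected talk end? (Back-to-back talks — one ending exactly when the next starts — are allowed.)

Sorted by end: (0,1)  (1,5)  (2,6)  (7,9)  (8,11)  (8,13)  (12,14)  (12,16)  (14,17)  (15,18)  (18,19)
take (0,1); take (1,5); take (7,9); skip (8,11); take (12,14); skip (12,16); take (14,17); take (18,19).
Selected: (0,1) (1,5) (7,9) (12,14) (14,17) (18,19)

9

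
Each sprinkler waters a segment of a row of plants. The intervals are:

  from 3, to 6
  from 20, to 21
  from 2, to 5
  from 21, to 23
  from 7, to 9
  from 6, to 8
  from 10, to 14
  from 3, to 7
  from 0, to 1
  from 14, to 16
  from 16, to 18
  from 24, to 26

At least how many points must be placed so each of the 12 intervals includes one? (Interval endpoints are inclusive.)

7

Sort by right endpoint; whenever an interval is uncovered, place a point at its right end.
By right end: [0,1]  [2,5]  [3,6]  [3,7]  [6,8]  [7,9]  [10,14]  [14,16]  [16,18]  [20,21]  [21,23]  [24,26]
[0,1] uncovered → point at 1; [2,5] uncovered → point at 5; [6,8] uncovered → point at 8; [10,14] uncovered → point at 14; [16,18] uncovered → point at 18; [20,21] uncovered → point at 21; [24,26] uncovered → point at 26.
Points: 1, 5, 8, 14, 18, 21, 26 (7 total).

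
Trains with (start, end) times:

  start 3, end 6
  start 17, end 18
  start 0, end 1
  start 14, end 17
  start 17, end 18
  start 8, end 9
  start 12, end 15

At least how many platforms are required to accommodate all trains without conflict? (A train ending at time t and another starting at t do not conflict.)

The answer is the maximum number of intervals overlapping at any instant.
starts: [0, 3, 8, 12, 14, 17, 17]
ends:   [1, 6, 9, 15, 17, 18, 18]
s0→1 e1→0 s3→1 e6→0 s8→1 e9→0 s12→1 s14→2  — peak 2.

2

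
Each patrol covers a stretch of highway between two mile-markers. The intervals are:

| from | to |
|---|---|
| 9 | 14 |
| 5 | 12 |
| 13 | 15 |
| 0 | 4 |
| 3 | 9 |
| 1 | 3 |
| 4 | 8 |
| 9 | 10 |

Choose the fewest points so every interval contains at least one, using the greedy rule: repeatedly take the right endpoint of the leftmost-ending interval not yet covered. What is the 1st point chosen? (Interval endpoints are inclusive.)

3

Sort by right endpoint; whenever an interval is uncovered, place a point at its right end.
Sorted: [1,3] [0,4] [4,8] [3,9] [9,10] [5,12] [9,14] [13,15]
{[1,3],[0,4]} hit by 3; {[4,8],[3,9]} hit by 8; {[9,10],[5,12],[9,14]} hit by 10; {[13,15]} hit by 15.
Points: 3, 8, 10, 15 (4 total).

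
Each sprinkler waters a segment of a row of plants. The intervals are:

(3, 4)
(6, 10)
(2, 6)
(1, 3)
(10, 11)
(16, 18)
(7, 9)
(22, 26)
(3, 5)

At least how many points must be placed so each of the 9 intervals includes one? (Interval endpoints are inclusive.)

5

By right end: [1,3]  [3,4]  [3,5]  [2,6]  [7,9]  [6,10]  [10,11]  [16,18]  [22,26]
[1,3] uncovered → point at 3; [7,9] uncovered → point at 9; [10,11] uncovered → point at 11; [16,18] uncovered → point at 18; [22,26] uncovered → point at 26.
Points: 3, 9, 11, 18, 26 (5 total).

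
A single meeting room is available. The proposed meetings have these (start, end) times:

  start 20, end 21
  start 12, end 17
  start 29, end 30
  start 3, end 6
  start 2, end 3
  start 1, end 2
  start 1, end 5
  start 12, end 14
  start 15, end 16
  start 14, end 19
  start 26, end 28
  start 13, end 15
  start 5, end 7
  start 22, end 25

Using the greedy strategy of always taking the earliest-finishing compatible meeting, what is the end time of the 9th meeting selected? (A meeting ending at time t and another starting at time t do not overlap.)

30

Greedy by earliest finish: after sorting by end time, pick each interval compatible with the last pick.
By end time: (1,2), (2,3), (1,5), (3,6), (5,7), (12,14), (13,15), (15,16), (12,17), (14,19), (20,21), (22,25), (26,28), (29,30).
Pick (1,2); next start ≥ 2 → (2,3); next start ≥ 3 → (3,6); next start ≥ 6 → (12,14); next start ≥ 14 → (15,16); next start ≥ 16 → (20,21); next start ≥ 21 → (22,25); next start ≥ 25 → (26,28); next start ≥ 28 → (29,30).
Selected: (1,2) (2,3) (3,6) (12,14) (15,16) (20,21) (22,25) (26,28) (29,30)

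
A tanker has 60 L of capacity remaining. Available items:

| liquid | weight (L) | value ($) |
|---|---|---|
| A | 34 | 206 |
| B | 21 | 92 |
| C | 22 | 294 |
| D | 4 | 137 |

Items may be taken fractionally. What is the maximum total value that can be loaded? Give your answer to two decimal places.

637.00

Greedy by value/weight ratio, highest first.
Ratios (sorted): D 34.25, C 13.36, A 6.06, B 4.38
take D (4 @ 137); take C (22 @ 294); take A (34 @ 206). Capacity used 60/60.
Total value = 637.00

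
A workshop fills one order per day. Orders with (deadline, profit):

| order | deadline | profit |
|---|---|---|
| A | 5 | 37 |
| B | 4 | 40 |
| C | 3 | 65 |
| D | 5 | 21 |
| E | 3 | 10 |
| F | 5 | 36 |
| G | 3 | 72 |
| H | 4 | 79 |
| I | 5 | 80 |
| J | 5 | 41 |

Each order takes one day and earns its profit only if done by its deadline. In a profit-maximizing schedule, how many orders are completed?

5

Profit order: I=80 H=79 G=72 C=65 J=41 B=40 A=37 F=36 D=21 E=10
Assign: I→slot 5, H→slot 4, G→slot 3, C→slot 2, J→slot 1, B skipped, A skipped, F skipped, D skipped, E skipped.
Slots: [1:J] [2:C] [3:G] [4:H] [5:I]
5 of 10 scheduled.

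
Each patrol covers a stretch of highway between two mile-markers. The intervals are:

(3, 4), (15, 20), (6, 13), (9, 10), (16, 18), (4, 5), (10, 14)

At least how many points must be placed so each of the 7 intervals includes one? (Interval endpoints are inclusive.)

By right end: [3,4]  [4,5]  [9,10]  [6,13]  [10,14]  [16,18]  [15,20]
[3,4] uncovered → point at 4; [9,10] uncovered → point at 10; [16,18] uncovered → point at 18.
Points: 4, 10, 18 (3 total).

3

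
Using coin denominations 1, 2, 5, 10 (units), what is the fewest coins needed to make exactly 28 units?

5

Greedy: take as many of the largest coin as possible, then repeat with the remainder.
28 − 2×10→8 − 1×5→3 − 1×2→1 − 1×1→0
Total coins = 2 + 1 + 1 + 1 = 5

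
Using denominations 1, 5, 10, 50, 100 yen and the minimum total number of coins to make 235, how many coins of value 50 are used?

235 = 2×100 + 3×10 + 1×5
Count of 50: 0

0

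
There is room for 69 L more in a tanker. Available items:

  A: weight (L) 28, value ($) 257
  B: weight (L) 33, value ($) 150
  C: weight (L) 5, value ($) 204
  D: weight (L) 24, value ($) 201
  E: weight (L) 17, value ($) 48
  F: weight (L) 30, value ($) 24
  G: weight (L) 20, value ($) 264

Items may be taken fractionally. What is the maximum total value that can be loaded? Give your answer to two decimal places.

859.00

Sort by value per unit weight and fill in that order.
Order: C (204/5=40.80) > G (264/20=13.20) > A (257/28=9.18) > D (201/24=8.38) > B (150/33=4.55) > E (48/17=2.82) > F (24/30=0.80)
Fill: take C (5 @ 204) → take G (20 @ 264) → take A (28 @ 257) → take 16/24 of D → 134.00; 69/69 used.
Total value = 859.00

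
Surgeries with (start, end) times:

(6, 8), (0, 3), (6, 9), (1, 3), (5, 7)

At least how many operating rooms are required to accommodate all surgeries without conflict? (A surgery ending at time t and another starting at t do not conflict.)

The answer is the maximum number of intervals overlapping at any instant.
Events (time:±→running): 0:+→1 1:+→2 3:-→1 3:-→0 5:+→1 6:+→2 6:+→3 … peak 3.

3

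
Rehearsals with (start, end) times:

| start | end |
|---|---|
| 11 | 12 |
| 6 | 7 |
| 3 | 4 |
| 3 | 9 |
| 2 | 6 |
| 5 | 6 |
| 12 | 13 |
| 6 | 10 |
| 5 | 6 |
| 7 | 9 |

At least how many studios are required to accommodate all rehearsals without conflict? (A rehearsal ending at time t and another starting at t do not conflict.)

Events (time:±→running): 2:+→1 3:+→2 3:+→3 4:-→2 5:+→3 5:+→4 … peak 4.

4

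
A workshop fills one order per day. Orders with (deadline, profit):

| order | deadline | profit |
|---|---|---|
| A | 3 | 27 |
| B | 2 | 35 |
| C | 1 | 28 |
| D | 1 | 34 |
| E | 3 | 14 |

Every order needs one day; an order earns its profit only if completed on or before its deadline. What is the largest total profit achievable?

Sort by profit descending; place each in the latest free slot ≤ its deadline.
Profit order: B=35 D=34 C=28 A=27 E=14
Assign: B→slot 2, D→slot 1, C skipped, A→slot 3, E skipped.
Slots: [1:D] [2:B] [3:A]
Profit = 34 + 35 + 27 = 96

96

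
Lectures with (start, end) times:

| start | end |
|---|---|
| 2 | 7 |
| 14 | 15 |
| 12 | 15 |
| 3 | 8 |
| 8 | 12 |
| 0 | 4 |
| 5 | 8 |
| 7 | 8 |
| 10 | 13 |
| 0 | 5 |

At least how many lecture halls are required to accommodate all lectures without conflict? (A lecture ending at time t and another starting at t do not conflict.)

4

Count concurrent intervals with a sweep; the peak is the room count.
Events (time:±→running): 0:+→1 0:+→2 2:+→3 3:+→4 … peak 4.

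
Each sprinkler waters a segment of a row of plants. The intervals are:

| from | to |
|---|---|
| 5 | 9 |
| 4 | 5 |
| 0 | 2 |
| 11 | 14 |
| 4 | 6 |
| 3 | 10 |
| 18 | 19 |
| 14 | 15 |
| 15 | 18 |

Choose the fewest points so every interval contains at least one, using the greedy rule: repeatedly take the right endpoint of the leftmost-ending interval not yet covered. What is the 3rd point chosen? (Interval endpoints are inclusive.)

14

Sort by right endpoint; whenever an interval is uncovered, place a point at its right end.
Sorted: [0,2] [4,5] [4,6] [5,9] [3,10] [11,14] [14,15] [15,18] [18,19]
{[0,2]} hit by 2; {[4,5],[4,6],[5,9],[3,10]} hit by 5; {[11,14],[14,15]} hit by 14; {[15,18],[18,19]} hit by 18.
Points: 2, 5, 14, 18 (4 total).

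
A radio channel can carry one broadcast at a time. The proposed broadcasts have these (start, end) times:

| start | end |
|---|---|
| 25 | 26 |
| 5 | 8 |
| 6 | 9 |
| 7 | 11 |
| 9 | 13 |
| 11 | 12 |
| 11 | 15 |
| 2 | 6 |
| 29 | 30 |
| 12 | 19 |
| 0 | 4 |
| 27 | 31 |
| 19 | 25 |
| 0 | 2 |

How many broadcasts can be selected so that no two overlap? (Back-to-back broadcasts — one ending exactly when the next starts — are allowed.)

Order by finish time; keep every interval that doesn't clash with the previous kept one.
By end time: (0,2), (0,4), (2,6), (5,8), (6,9), (7,11), (11,12), (9,13), (11,15), (12,19), (19,25), (25,26), (29,30), (27,31).
Pick (0,2); next start ≥ 2 → (2,6); next start ≥ 6 → (6,9); next start ≥ 9 → (11,12); next start ≥ 12 → (12,19); next start ≥ 19 → (19,25); next start ≥ 25 → (25,26); next start ≥ 26 → (29,30).
Selected 8 broadcasts.

8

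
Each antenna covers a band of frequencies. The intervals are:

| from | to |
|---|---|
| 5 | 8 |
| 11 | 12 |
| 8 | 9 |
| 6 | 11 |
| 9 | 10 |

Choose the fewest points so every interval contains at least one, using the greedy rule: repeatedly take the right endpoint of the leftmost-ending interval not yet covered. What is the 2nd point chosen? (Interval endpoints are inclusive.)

Sort by right endpoint; whenever an interval is uncovered, place a point at its right end.
Sorted: [5,8] [8,9] [9,10] [6,11] [11,12]
{[5,8],[8,9]} hit by 8; {[9,10],[6,11]} hit by 10; {[11,12]} hit by 12.
Points: 8, 10, 12 (3 total).

10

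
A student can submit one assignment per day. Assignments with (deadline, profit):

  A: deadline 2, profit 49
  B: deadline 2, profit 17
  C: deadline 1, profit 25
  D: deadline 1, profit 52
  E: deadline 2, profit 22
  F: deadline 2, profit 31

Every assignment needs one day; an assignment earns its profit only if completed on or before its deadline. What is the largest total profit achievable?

Take jobs in profit order; each goes to the latest open slot no later than its deadline.
Profit order: D=52 A=49 F=31 C=25 E=22 B=17
Assign: D→slot 1, A→slot 2, F skipped, C skipped, E skipped, B skipped.
Slots: [1:D] [2:A]
Profit = 52 + 49 = 101

101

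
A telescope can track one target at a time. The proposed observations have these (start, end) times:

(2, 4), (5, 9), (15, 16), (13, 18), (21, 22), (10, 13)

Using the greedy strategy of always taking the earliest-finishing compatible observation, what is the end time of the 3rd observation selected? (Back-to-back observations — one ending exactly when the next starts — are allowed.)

13

Sorted by end: (2,4)  (5,9)  (10,13)  (15,16)  (13,18)  (21,22)
take (2,4); take (5,9); take (10,13); take (15,16); skip (13,18); take (21,22).
Selected: (2,4) (5,9) (10,13) (15,16) (21,22)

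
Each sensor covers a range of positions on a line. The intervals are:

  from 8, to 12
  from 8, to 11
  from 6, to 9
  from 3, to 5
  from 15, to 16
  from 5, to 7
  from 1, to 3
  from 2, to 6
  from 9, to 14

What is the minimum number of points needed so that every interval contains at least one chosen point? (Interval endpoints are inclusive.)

Sort by right endpoint; whenever an interval is uncovered, place a point at its right end.
By right end: [1,3]  [3,5]  [2,6]  [5,7]  [6,9]  [8,11]  [8,12]  [9,14]  [15,16]
[1,3] uncovered → point at 3; [5,7] uncovered → point at 7; [8,11] uncovered → point at 11; [15,16] uncovered → point at 16.
Points: 3, 7, 11, 16 (4 total).

4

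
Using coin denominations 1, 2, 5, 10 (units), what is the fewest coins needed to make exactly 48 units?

7

Use the largest denomination that fits, subtract, and repeat.
48 = 4×10 + 1×5 + 1×2 + 1×1
Total coins = 4 + 1 + 1 + 1 = 7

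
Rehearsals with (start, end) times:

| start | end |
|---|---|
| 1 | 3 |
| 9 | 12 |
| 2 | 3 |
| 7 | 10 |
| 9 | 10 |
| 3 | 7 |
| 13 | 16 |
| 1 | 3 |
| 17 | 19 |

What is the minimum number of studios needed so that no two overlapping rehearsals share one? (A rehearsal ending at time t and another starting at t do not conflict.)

starts: [1, 1, 2, 3, 7, 9, 9, 13, 17]
ends:   [3, 3, 3, 7, 10, 10, 12, 16, 19]
s1→1 s1→2 s2→3  — peak 3.

3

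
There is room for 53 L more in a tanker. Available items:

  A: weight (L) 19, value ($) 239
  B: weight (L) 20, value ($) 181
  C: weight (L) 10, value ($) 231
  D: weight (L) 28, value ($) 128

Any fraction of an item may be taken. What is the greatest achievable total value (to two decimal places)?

Greedy by value/weight ratio, highest first.
Ratios (sorted): C 23.10, A 12.58, B 9.05, D 4.57
take C (10 @ 231); take A (19 @ 239); take B (20 @ 181); take 4/28 of D → 18.29. Capacity used 53/53.
Total value = 669.29

669.29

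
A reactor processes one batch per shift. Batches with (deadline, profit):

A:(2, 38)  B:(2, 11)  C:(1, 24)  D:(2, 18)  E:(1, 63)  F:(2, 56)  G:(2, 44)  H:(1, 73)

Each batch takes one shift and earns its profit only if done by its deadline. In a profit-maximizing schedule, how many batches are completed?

Take jobs in profit order; each goes to the latest open slot no later than its deadline.
Profit order: H=73 E=63 F=56 G=44 A=38 C=24 D=18 B=11
Assign: H→slot 1, E skipped, F→slot 2, G skipped, A skipped, C skipped, D skipped, B skipped.
Slots: [1:H] [2:F]
2 of 8 scheduled.

2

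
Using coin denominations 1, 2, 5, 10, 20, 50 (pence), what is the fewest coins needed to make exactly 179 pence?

Greedy: take as many of the largest coin as possible, then repeat with the remainder.
179 = 3×50 + 1×20 + 1×5 + 2×2
Total coins = 3 + 1 + 1 + 2 = 7

7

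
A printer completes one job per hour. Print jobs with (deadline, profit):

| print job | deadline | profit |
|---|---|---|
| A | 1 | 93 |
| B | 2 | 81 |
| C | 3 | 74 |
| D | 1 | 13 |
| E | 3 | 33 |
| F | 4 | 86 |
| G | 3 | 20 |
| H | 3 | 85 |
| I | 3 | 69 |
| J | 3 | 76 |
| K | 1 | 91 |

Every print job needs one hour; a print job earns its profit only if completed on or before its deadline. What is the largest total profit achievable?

Take jobs in profit order; each goes to the latest open slot no later than its deadline.
Profit order: A=93 K=91 F=86 H=85 B=81 J=76 C=74 I=69 E=33 G=20 D=13
Assign: A→slot 1, K skipped, F→slot 4, H→slot 3, B→slot 2, J skipped, C skipped, I skipped, E skipped, G skipped, D skipped.
Slots: [1:A] [2:B] [3:H] [4:F]
Profit = 93 + 81 + 85 + 86 = 345

345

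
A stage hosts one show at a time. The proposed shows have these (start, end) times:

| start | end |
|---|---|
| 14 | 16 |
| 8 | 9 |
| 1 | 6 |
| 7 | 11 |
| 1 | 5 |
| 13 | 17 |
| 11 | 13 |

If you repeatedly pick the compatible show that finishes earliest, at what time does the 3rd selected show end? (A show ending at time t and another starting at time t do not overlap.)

13

Greedy by earliest finish: after sorting by end time, pick each interval compatible with the last pick.
By end time: (1,5), (1,6), (8,9), (7,11), (11,13), (14,16), (13,17).
Pick (1,5); next start ≥ 5 → (8,9); next start ≥ 9 → (11,13); next start ≥ 13 → (14,16).
Selected: (1,5) (8,9) (11,13) (14,16)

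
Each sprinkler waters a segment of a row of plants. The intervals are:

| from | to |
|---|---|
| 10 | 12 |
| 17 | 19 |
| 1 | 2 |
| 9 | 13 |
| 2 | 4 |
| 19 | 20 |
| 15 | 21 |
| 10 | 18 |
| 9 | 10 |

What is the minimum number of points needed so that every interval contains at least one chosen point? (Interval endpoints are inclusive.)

Sort by right endpoint; whenever an interval is uncovered, place a point at its right end.
By right end: [1,2]  [2,4]  [9,10]  [10,12]  [9,13]  [10,18]  [17,19]  [19,20]  [15,21]
[1,2] uncovered → point at 2; [9,10] uncovered → point at 10; [17,19] uncovered → point at 19.
Points: 2, 10, 19 (3 total).

3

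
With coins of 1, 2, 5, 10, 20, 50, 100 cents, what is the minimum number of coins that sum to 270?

270 = 2×100 + 1×50 + 1×20
Total coins = 2 + 1 + 1 = 4

4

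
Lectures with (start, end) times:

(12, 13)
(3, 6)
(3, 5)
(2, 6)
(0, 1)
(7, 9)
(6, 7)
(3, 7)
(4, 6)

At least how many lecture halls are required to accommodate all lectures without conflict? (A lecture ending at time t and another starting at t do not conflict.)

5

Count concurrent intervals with a sweep; the peak is the room count.
starts: [0, 2, 3, 3, 3, 4, 6, 7, 12]
ends:   [1, 5, 6, 6, 6, 7, 7, 9, 13]
s0→1 e1→0 s2→1 s3→2 s3→3 s3→4 s4→5  — peak 5.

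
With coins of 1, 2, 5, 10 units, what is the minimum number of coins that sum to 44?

6

44 = 4×10 + 2×2
Total coins = 4 + 2 = 6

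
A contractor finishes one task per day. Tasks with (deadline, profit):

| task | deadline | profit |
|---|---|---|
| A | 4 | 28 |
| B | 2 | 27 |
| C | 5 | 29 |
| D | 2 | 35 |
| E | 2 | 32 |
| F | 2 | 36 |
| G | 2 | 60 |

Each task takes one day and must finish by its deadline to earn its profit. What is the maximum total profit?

153

Profit order: G=60 F=36 D=35 E=32 C=29 A=28 B=27
Assign: G→slot 2, F→slot 1, D skipped, E skipped, C→slot 5, A→slot 4, B skipped.
Slots: [1:F] [2:G] [4:A] [5:C]
Profit = 36 + 60 + 28 + 29 = 153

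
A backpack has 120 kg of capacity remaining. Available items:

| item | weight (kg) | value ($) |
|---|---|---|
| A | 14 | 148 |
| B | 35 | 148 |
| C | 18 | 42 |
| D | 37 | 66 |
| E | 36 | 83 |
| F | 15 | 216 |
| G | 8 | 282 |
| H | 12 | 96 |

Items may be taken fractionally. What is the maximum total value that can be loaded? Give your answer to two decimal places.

973.50

Greedy by value/weight ratio, highest first.
Ratios (sorted): G 35.25, F 14.40, A 10.57, H 8.00, B 4.23, C 2.33, E 2.31, D 1.78
take G (8 @ 282); take F (15 @ 216); take A (14 @ 148); take H (12 @ 96); take B (35 @ 148); take C (18 @ 42); take 18/36 of E → 41.50. Capacity used 120/120.
Total value = 973.50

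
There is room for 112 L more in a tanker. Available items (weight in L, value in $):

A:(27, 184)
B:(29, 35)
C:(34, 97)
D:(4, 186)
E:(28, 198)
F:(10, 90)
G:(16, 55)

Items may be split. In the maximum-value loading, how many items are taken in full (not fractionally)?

5

Sort by value per unit weight and fill in that order.
Ratios (sorted): D 46.50, F 9.00, E 7.07, A 6.81, G 3.44, C 2.85, B 1.21
take D (4 @ 186); take F (10 @ 90); take E (28 @ 198); take A (27 @ 184); take G (16 @ 55); take 27/34 of C → 77.03. Capacity used 112/112.
5 item(s) taken whole; one partial (take 27/34 of C).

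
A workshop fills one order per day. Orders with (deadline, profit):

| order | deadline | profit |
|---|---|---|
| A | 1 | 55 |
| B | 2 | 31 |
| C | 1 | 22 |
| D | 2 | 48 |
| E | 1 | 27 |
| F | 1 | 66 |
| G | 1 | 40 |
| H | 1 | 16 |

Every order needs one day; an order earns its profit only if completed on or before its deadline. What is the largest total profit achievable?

Sort by profit descending; place each in the latest free slot ≤ its deadline.
Profit order: F=66 A=55 D=48 G=40 B=31 E=27 C=22 H=16
Assign: F→slot 1, A skipped, D→slot 2, G skipped, B skipped, E skipped, C skipped, H skipped.
Slots: [1:F] [2:D]
Profit = 66 + 48 = 114

114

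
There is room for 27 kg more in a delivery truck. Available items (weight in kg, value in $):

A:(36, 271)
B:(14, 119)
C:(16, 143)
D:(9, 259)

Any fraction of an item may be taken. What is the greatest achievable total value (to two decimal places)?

419.00

Ratios (sorted): D 28.78, C 8.94, B 8.50, A 7.53
take D (9 @ 259); take C (16 @ 143); take 2/14 of B → 17.00. Capacity used 27/27.
Total value = 419.00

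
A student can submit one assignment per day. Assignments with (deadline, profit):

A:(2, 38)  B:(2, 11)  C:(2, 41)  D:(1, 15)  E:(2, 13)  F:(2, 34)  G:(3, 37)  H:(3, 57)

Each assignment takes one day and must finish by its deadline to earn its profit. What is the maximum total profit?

Sort by profit descending; place each in the latest free slot ≤ its deadline.
Profit order: H=57 C=41 A=38 G=37 F=34 D=15 E=13 B=11
Assign: H→slot 3, C→slot 2, A→slot 1, G skipped, F skipped, D skipped, E skipped, B skipped.
Slots: [1:A] [2:C] [3:H]
Profit = 38 + 41 + 57 = 136

136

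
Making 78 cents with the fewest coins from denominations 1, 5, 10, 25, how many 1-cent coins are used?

Greedy: take as many of the largest coin as possible, then repeat with the remainder.
78 − 3×25→3 − 3×1→0
Count of 1: 3

3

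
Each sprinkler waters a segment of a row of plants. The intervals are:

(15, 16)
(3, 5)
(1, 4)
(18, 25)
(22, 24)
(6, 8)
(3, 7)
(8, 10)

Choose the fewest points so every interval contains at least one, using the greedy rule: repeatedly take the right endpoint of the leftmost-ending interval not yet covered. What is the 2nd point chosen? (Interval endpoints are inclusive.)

8

Sort by right endpoint; whenever an interval is uncovered, place a point at its right end.
By right end: [1,4]  [3,5]  [3,7]  [6,8]  [8,10]  [15,16]  [22,24]  [18,25]
[1,4] uncovered → point at 4; [6,8] uncovered → point at 8; [15,16] uncovered → point at 16; [22,24] uncovered → point at 24.
Points: 4, 8, 16, 24 (4 total).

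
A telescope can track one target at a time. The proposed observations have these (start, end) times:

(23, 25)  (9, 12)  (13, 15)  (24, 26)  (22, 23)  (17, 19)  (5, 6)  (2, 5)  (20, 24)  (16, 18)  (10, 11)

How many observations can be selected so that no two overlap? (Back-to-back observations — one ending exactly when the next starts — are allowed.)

7

Sorted by end: (2,5)  (5,6)  (10,11)  (9,12)  (13,15)  (16,18)  (17,19)  (22,23)  (20,24)  (23,25)  (24,26)
take (2,5); take (5,6); take (10,11); skip (9,12); take (13,15); take (16,18); skip (17,19); take (22,23); take (23,25); skip (24,26).
Selected 7 observations.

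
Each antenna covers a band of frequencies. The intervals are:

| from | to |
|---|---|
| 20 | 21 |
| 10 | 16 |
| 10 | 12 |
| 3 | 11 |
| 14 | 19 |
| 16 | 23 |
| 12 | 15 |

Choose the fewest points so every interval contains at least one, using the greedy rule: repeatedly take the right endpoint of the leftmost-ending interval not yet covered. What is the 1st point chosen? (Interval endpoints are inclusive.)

By right end: [3,11]  [10,12]  [12,15]  [10,16]  [14,19]  [20,21]  [16,23]
[3,11] uncovered → point at 11; [12,15] uncovered → point at 15; [20,21] uncovered → point at 21.
Points: 11, 15, 21 (3 total).

11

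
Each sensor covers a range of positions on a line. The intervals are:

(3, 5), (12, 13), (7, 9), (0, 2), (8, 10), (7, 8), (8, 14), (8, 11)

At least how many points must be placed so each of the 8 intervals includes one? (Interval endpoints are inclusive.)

Sorted: [0,2] [3,5] [7,8] [7,9] [8,10] [8,11] [12,13] [8,14]
{[0,2]} hit by 2; {[3,5]} hit by 5; {[7,8],[7,9],[8,10],[8,11]} hit by 8; {[12,13],[8,14]} hit by 13.
Points: 2, 5, 8, 13 (4 total).

4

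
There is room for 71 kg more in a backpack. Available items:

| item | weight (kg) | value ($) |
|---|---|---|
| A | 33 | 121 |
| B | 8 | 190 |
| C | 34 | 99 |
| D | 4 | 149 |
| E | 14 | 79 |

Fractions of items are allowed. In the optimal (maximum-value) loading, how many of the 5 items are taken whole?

4

Sort by value per unit weight and fill in that order.
Ratios (sorted): D 37.25, B 23.75, E 5.64, A 3.67, C 2.91
take D (4 @ 149); take B (8 @ 190); take E (14 @ 79); take A (33 @ 121); take 12/34 of C → 34.94. Capacity used 71/71.
4 item(s) taken whole; one partial (take 12/34 of C).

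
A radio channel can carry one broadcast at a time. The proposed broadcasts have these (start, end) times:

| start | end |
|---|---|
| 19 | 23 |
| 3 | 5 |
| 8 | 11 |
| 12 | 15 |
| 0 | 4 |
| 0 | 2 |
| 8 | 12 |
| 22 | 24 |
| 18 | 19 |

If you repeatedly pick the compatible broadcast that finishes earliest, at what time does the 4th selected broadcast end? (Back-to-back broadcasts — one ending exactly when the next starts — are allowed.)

15

Order by finish time; keep every interval that doesn't clash with the previous kept one.
Sorted by end: (0,2)  (0,4)  (3,5)  (8,11)  (8,12)  (12,15)  (18,19)  (19,23)  (22,24)
take (0,2); skip (0,4); take (3,5); take (8,11); skip (8,12); take (12,15); take (18,19); take (19,23); skip (22,24).
Selected: (0,2) (3,5) (8,11) (12,15) (18,19) (19,23)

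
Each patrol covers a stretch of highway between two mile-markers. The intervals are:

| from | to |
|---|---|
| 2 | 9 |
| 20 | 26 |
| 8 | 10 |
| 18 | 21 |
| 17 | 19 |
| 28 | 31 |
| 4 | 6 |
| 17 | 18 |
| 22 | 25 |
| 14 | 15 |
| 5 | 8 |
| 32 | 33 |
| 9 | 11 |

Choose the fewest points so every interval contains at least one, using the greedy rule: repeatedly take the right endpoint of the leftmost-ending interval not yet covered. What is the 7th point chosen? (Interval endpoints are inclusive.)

33

Process intervals by earliest right end; each time one isn't hit yet, stab at its right endpoint.
By right end: [4,6]  [5,8]  [2,9]  [8,10]  [9,11]  [14,15]  [17,18]  [17,19]  [18,21]  [22,25]  [20,26]  [28,31]  [32,33]
[4,6] uncovered → point at 6; [8,10] uncovered → point at 10; [14,15] uncovered → point at 15; [17,18] uncovered → point at 18; [22,25] uncovered → point at 25; [28,31] uncovered → point at 31; [32,33] uncovered → point at 33.
Points: 6, 10, 15, 18, 25, 31, 33 (7 total).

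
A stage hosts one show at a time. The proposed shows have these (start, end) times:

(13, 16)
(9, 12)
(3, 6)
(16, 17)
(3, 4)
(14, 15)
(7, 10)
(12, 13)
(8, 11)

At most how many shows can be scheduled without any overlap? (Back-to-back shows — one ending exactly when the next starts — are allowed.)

By end time: (3,4), (3,6), (7,10), (8,11), (9,12), (12,13), (14,15), (13,16), (16,17).
Pick (3,4); next start ≥ 4 → (7,10); next start ≥ 10 → (12,13); next start ≥ 13 → (14,15); next start ≥ 15 → (16,17).
Selected 5 shows.

5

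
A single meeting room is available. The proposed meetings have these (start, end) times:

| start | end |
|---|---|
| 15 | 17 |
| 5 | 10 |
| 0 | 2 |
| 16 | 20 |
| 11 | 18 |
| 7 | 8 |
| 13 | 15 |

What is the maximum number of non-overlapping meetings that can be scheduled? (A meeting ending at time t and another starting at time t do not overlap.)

4

Greedy by earliest finish: after sorting by end time, pick each interval compatible with the last pick.
Sorted by end: (0,2)  (7,8)  (5,10)  (13,15)  (15,17)  (11,18)  (16,20)
take (0,2); take (7,8); take (13,15); take (15,17).
Selected 4 meetings.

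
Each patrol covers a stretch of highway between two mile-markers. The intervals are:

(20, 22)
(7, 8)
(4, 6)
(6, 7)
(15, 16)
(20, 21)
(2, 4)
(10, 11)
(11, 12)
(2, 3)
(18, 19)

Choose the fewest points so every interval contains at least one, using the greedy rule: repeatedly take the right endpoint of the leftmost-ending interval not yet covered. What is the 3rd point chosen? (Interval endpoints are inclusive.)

By right end: [2,3]  [2,4]  [4,6]  [6,7]  [7,8]  [10,11]  [11,12]  [15,16]  [18,19]  [20,21]  [20,22]
[2,3] uncovered → point at 3; [4,6] uncovered → point at 6; [7,8] uncovered → point at 8; [10,11] uncovered → point at 11; [15,16] uncovered → point at 16; [18,19] uncovered → point at 19; [20,21] uncovered → point at 21.
Points: 3, 6, 8, 11, 16, 19, 21 (7 total).

8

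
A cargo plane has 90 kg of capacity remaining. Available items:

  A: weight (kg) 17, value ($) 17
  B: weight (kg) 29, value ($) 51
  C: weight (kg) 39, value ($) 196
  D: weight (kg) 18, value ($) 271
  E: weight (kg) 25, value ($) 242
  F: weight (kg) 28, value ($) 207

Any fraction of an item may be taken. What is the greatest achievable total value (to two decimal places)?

Sort by value per unit weight and fill in that order.
Ratios (sorted): D 15.06, E 9.68, F 7.39, C 5.03, B 1.76, A 1.00
take D (18 @ 271); take E (25 @ 242); take F (28 @ 207); take 19/39 of C → 95.49. Capacity used 90/90.
Total value = 815.49

815.49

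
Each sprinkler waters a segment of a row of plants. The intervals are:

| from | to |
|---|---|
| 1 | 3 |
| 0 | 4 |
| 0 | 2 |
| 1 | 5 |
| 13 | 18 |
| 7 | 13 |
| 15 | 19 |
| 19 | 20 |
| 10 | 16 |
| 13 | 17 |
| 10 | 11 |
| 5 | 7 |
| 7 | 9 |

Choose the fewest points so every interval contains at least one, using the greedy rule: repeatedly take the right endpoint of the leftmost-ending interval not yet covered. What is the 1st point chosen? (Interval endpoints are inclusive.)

2

Sort by right endpoint; whenever an interval is uncovered, place a point at its right end.
Sorted: [0,2] [1,3] [0,4] [1,5] [5,7] [7,9] [10,11] [7,13] [10,16] [13,17] [13,18] [15,19] [19,20]
{[0,2],[1,3],[0,4],[1,5]} hit by 2; {[5,7],[7,9]} hit by 7; {[10,11],[7,13],[10,16]} hit by 11; {[13,17],[13,18],[15,19]} hit by 17; {[19,20]} hit by 20.
Points: 2, 7, 11, 17, 20 (5 total).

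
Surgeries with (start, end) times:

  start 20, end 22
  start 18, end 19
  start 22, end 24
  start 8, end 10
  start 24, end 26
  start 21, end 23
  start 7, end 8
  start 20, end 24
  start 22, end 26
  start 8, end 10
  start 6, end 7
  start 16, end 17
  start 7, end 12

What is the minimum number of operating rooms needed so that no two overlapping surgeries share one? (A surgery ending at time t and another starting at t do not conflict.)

4

Count concurrent intervals with a sweep; the peak is the room count.
starts: [6, 7, 7, 8, 8, 16, 18, 20, 20, 21, 22, 22, 24]
ends:   [7, 8, 10, 10, 12, 17, 19, 22, 23, 24, 24, 26, 26]
s6→1 e7→0 s7→1 s7→2 e8→1 s8→2 s8→3 e10→2 e10→1 e12→0 s16→1 e17→0 s18→1 e19→0 s20→1 s20→2 s21→3 e22→2 s22→3 s22→4  — peak 4.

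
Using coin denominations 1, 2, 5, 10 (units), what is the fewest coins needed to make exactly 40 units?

4

40 = 4×10
Total coins = 4 = 4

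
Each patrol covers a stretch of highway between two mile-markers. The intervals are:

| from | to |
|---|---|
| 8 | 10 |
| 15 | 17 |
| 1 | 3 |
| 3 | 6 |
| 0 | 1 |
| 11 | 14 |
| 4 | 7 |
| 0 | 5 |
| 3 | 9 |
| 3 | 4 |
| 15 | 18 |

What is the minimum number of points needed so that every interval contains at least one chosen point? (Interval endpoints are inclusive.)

Sort by right endpoint; whenever an interval is uncovered, place a point at its right end.
Sorted: [0,1] [1,3] [3,4] [0,5] [3,6] [4,7] [3,9] [8,10] [11,14] [15,17] [15,18]
{[0,1],[1,3]} hit by 1; {[3,4],[0,5],[3,6],[4,7],[3,9]} hit by 4; {[8,10]} hit by 10; {[11,14]} hit by 14; {[15,17],[15,18]} hit by 17.
Points: 1, 4, 10, 14, 17 (5 total).

5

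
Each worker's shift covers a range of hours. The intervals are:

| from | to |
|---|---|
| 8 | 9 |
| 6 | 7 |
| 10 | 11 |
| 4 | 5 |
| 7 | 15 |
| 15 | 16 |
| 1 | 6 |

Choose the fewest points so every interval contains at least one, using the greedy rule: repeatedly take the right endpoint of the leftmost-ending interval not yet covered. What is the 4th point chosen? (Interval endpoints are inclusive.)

Process intervals by earliest right end; each time one isn't hit yet, stab at its right endpoint.
By right end: [4,5]  [1,6]  [6,7]  [8,9]  [10,11]  [7,15]  [15,16]
[4,5] uncovered → point at 5; [6,7] uncovered → point at 7; [8,9] uncovered → point at 9; [10,11] uncovered → point at 11; [15,16] uncovered → point at 16.
Points: 5, 7, 9, 11, 16 (5 total).

11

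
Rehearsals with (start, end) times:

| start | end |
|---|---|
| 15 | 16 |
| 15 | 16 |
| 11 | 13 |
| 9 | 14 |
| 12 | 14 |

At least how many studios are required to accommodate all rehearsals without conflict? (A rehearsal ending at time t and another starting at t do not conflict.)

3

Events (time:±→running): 9:+→1 11:+→2 12:+→3 … peak 3.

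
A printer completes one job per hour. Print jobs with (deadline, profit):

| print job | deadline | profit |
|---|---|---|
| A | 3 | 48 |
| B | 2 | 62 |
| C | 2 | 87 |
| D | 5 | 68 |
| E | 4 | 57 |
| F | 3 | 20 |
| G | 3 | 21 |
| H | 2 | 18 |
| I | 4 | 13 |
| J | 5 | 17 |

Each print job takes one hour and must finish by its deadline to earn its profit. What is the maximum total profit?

322

Profit order: C=87 D=68 B=62 E=57 A=48 G=21 F=20 H=18 J=17 I=13
Assign: C→slot 2, D→slot 5, B→slot 1, E→slot 4, A→slot 3, G skipped, F skipped, H skipped, J skipped, I skipped.
Slots: [1:B] [2:C] [3:A] [4:E] [5:D]
Profit = 62 + 87 + 48 + 57 + 68 = 322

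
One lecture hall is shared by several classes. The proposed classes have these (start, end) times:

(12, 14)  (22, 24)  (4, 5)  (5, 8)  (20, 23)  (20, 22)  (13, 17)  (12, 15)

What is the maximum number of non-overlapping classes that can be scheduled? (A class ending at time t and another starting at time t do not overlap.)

Sort by end time and greedily take each interval whose start is ≥ the last chosen end.
By end time: (4,5), (5,8), (12,14), (12,15), (13,17), (20,22), (20,23), (22,24).
Pick (4,5); next start ≥ 5 → (5,8); next start ≥ 8 → (12,14); next start ≥ 14 → (20,22); next start ≥ 22 → (22,24).
Selected 5 classes.

5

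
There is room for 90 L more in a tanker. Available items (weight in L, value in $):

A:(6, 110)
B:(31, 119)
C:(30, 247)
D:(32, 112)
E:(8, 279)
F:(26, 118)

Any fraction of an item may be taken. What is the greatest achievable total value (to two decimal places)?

Greedy by value/weight ratio, highest first.
Ratios (sorted): E 34.88, A 18.33, C 8.23, F 4.54, B 3.84, D 3.50
take E (8 @ 279); take A (6 @ 110); take C (30 @ 247); take F (26 @ 118); take 20/31 of B → 76.77. Capacity used 90/90.
Total value = 830.77

830.77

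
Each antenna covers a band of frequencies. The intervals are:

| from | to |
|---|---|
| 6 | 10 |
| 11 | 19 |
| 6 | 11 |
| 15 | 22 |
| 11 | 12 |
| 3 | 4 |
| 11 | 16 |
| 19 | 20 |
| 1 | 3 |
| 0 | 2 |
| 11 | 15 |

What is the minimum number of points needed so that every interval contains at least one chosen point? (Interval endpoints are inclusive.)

5

Process intervals by earliest right end; each time one isn't hit yet, stab at its right endpoint.
By right end: [0,2]  [1,3]  [3,4]  [6,10]  [6,11]  [11,12]  [11,15]  [11,16]  [11,19]  [19,20]  [15,22]
[0,2] uncovered → point at 2; [3,4] uncovered → point at 4; [6,10] uncovered → point at 10; [11,12] uncovered → point at 12; [19,20] uncovered → point at 20.
Points: 2, 4, 10, 12, 20 (5 total).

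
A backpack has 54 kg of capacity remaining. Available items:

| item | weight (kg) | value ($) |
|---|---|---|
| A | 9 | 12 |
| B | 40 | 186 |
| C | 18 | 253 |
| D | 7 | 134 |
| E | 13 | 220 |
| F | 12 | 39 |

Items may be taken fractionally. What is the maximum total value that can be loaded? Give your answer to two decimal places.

681.40

Sort by value per unit weight and fill in that order.
Order: D (134/7=19.14) > E (220/13=16.92) > C (253/18=14.06) > B (186/40=4.65) > F (39/12=3.25) > A (12/9=1.33)
Fill: take D (7 @ 134) → take E (13 @ 220) → take C (18 @ 253) → take 16/40 of B → 74.40; 54/54 used.
Total value = 681.40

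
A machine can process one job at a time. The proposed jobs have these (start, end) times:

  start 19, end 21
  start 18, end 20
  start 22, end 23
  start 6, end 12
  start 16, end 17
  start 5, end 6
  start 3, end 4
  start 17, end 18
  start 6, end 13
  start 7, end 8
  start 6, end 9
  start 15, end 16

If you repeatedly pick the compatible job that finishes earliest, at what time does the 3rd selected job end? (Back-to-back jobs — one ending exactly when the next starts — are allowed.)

8

Greedy by earliest finish: after sorting by end time, pick each interval compatible with the last pick.
By end time: (3,4), (5,6), (7,8), (6,9), (6,12), (6,13), (15,16), (16,17), (17,18), (18,20), (19,21), (22,23).
Pick (3,4); next start ≥ 4 → (5,6); next start ≥ 6 → (7,8); next start ≥ 8 → (15,16); next start ≥ 16 → (16,17); next start ≥ 17 → (17,18); next start ≥ 18 → (18,20); next start ≥ 20 → (22,23).
Selected: (3,4) (5,6) (7,8) (15,16) (16,17) (17,18) (18,20) (22,23)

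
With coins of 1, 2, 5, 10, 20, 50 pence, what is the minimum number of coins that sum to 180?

Greedy: take as many of the largest coin as possible, then repeat with the remainder.
180 = 3×50 + 1×20 + 1×10
Total coins = 3 + 1 + 1 = 5

5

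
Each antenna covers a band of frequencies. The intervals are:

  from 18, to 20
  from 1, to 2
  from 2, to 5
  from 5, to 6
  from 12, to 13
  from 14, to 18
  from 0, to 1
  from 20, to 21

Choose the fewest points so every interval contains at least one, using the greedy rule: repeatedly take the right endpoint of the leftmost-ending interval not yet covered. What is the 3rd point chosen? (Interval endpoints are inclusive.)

By right end: [0,1]  [1,2]  [2,5]  [5,6]  [12,13]  [14,18]  [18,20]  [20,21]
[0,1] uncovered → point at 1; [2,5] uncovered → point at 5; [12,13] uncovered → point at 13; [14,18] uncovered → point at 18; [20,21] uncovered → point at 21.
Points: 1, 5, 13, 18, 21 (5 total).

13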